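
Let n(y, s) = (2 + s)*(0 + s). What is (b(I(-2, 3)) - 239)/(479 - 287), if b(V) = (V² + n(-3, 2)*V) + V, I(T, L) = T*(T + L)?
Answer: -253/192 ≈ -1.3177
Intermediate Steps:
n(y, s) = s*(2 + s) (n(y, s) = (2 + s)*s = s*(2 + s))
I(T, L) = T*(L + T)
b(V) = V² + 9*V (b(V) = (V² + (2*(2 + 2))*V) + V = (V² + (2*4)*V) + V = (V² + 8*V) + V = V² + 9*V)
(b(I(-2, 3)) - 239)/(479 - 287) = ((-2*(3 - 2))*(9 - 2*(3 - 2)) - 239)/(479 - 287) = ((-2*1)*(9 - 2*1) - 239)/192 = (-2*(9 - 2) - 239)*(1/192) = (-2*7 - 239)*(1/192) = (-14 - 239)*(1/192) = -253*1/192 = -253/192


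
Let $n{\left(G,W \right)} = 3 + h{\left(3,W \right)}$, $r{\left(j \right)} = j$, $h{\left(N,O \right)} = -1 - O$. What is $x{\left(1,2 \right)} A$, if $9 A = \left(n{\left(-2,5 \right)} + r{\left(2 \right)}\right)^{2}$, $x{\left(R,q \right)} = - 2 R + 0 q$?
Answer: $- \frac{2}{9} \approx -0.22222$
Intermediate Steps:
$x{\left(R,q \right)} = - 2 R$ ($x{\left(R,q \right)} = - 2 R + 0 = - 2 R$)
$n{\left(G,W \right)} = 2 - W$ ($n{\left(G,W \right)} = 3 - \left(1 + W\right) = 2 - W$)
$A = \frac{1}{9}$ ($A = \frac{\left(\left(2 - 5\right) + 2\right)^{2}}{9} = \frac{\left(-3 + 2\right)^{2}}{9} = \frac{\left(-1\right)^{2}}{9} = \frac{1}{9} \cdot 1 = \frac{1}{9} \approx 0.11111$)
$x{\left(1,2 \right)} A = \left(-2\right) 1 \cdot \frac{1}{9} = \left(-2\right) \frac{1}{9} = - \frac{2}{9}$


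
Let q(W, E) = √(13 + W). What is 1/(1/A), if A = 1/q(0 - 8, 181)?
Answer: √5/5 ≈ 0.44721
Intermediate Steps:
A = √5/5 (A = 1/(√(13 + (0 - 8))) = 1/(√(13 - 8)) = 1/(√5) = √5/5 ≈ 0.44721)
1/(1/A) = 1/(1/(√5/5)) = 1/(√5) = √5/5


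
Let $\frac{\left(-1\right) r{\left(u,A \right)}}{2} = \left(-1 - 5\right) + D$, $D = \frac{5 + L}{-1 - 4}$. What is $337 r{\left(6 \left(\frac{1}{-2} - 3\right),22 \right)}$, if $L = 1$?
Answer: $\frac{24264}{5} \approx 4852.8$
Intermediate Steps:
$D = - \frac{6}{5}$ ($D = \frac{5 + 1}{-1 - 4} = \frac{6}{-5} = 6 \left(- \frac{1}{5}\right) = - \frac{6}{5} \approx -1.2$)
$r{\left(u,A \right)} = \frac{72}{5}$ ($r{\left(u,A \right)} = - 2 \left(\left(-1 - 5\right) - \frac{6}{5}\right) = - 2 \left(-6 - \frac{6}{5}\right) = \left(-2\right) \left(- \frac{36}{5}\right) = \frac{72}{5}$)
$337 r{\left(6 \left(\frac{1}{-2} - 3\right),22 \right)} = 337 \cdot \frac{72}{5} = \frac{24264}{5}$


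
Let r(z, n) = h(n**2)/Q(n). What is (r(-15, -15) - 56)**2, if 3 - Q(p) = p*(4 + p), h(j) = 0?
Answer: 3136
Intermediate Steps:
Q(p) = 3 - p*(4 + p)
r(z, n) = 0 (r(z, n) = 0/(3 - n**2 - 4*n) = 0)
(r(-15, -15) - 56)**2 = (0 - 56)**2 = (-56)**2 = 3136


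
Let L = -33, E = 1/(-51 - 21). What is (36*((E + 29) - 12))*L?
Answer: -40359/2 ≈ -20180.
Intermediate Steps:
E = -1/72 (E = 1/(-72) = -1/72 ≈ -0.013889)
(36*((E + 29) - 12))*L = (36*((-1/72 + 29) - 12))*(-33) = (36*(2087/72 - 12))*(-33) = (36*(1223/72))*(-33) = (1223/2)*(-33) = -40359/2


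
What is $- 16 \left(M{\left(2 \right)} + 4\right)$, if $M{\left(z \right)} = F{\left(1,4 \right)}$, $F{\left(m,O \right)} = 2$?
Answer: $-96$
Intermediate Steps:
$M{\left(z \right)} = 2$
$- 16 \left(M{\left(2 \right)} + 4\right) = - 16 \left(2 + 4\right) = \left(-16\right) 6 = -96$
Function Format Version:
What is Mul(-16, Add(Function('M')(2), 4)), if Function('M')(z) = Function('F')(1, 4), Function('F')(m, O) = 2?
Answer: -96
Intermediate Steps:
Function('M')(z) = 2
Mul(-16, Add(Function('M')(2), 4)) = Mul(-16, Add(2, 4)) = Mul(-16, 6) = -96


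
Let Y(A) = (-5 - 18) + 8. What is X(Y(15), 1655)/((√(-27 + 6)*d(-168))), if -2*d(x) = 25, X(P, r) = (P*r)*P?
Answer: 9930*I*√21/7 ≈ 6500.7*I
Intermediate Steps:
Y(A) = -15 (Y(A) = -23 + 8 = -15)
X(P, r) = r*P²
d(x) = -25/2 (d(x) = -½*25 = -25/2)
X(Y(15), 1655)/((√(-27 + 6)*d(-168))) = (1655*(-15)²)/((√(-27 + 6)*(-25/2))) = (1655*225)/((√(-21)*(-25/2))) = 372375/(((I*√21)*(-25/2))) = 372375/((-25*I*√21/2)) = 372375*(2*I*√21/525) = 9930*I*√21/7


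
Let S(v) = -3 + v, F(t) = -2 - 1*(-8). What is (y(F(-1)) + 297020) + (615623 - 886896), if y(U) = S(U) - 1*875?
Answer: 24875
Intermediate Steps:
F(t) = 6 (F(t) = -2 + 8 = 6)
y(U) = -878 + U (y(U) = (-3 + U) - 1*875 = (-3 + U) - 875 = -878 + U)
(y(F(-1)) + 297020) + (615623 - 886896) = ((-878 + 6) + 297020) + (615623 - 886896) = (-872 + 297020) - 271273 = 296148 - 271273 = 24875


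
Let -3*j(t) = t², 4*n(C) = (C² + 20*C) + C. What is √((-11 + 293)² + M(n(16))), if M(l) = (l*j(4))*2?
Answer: 2*√175377/3 ≈ 279.19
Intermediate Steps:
n(C) = C²/4 + 21*C/4 (n(C) = ((C² + 20*C) + C)/4 = (C² + 21*C)/4 = C²/4 + 21*C/4)
j(t) = -t²/3
M(l) = -32*l/3 (M(l) = (l*(-⅓*4²))*2 = (l*(-⅓*16))*2 = (l*(-16/3))*2 = -16*l/3*2 = -32*l/3)
√((-11 + 293)² + M(n(16))) = √((-11 + 293)² - 8*16*(21 + 16)/3) = √(282² - 8*16*37/3) = √(79524 - 32/3*148) = √(79524 - 4736/3) = √(233836/3) = 2*√175377/3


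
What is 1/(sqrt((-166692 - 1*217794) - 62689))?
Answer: -I*sqrt(17887)/89435 ≈ -0.0014954*I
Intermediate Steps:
1/(sqrt((-166692 - 1*217794) - 62689)) = 1/(sqrt((-166692 - 217794) - 62689)) = 1/(sqrt(-384486 - 62689)) = 1/(sqrt(-447175)) = 1/(5*I*sqrt(17887)) = -I*sqrt(17887)/89435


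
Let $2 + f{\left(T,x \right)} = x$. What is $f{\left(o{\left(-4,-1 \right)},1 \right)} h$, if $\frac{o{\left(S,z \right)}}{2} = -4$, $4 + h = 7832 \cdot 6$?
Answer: $-46988$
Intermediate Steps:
$h = 46988$ ($h = -4 + 7832 \cdot 6 = -4 + 46992 = 46988$)
$o{\left(S,z \right)} = -8$ ($o{\left(S,z \right)} = 2 \left(-4\right) = -8$)
$f{\left(T,x \right)} = -2 + x$
$f{\left(o{\left(-4,-1 \right)},1 \right)} h = \left(-2 + 1\right) 46988 = \left(-1\right) 46988 = -46988$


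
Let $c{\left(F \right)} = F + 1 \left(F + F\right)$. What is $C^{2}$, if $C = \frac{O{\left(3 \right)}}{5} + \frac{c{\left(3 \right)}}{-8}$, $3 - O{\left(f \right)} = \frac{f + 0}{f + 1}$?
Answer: $\frac{729}{1600} \approx 0.45563$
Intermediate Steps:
$c{\left(F \right)} = 3 F$ ($c{\left(F \right)} = F + 1 \cdot 2 F = F + 2 F = 3 F$)
$O{\left(f \right)} = 3 - \frac{f}{1 + f}$ ($O{\left(f \right)} = 3 - \frac{f + 0}{f + 1} = 3 - \frac{f}{1 + f}$)
$C = - \frac{27}{40}$ ($C = \frac{\frac{1}{1 + 3} \left(3 + 2 \cdot 3\right)}{5} + \frac{3 \cdot 3}{-8} = \frac{3 + 6}{4} \cdot \frac{1}{5} + 9 \left(- \frac{1}{8}\right) = \frac{1}{4} \cdot 9 \cdot \frac{1}{5} - \frac{9}{8} = \frac{9}{4} \cdot \frac{1}{5} - \frac{9}{8} = \frac{9}{20} - \frac{9}{8} = - \frac{27}{40} \approx -0.675$)
$C^{2} = \left(- \frac{27}{40}\right)^{2} = \frac{729}{1600}$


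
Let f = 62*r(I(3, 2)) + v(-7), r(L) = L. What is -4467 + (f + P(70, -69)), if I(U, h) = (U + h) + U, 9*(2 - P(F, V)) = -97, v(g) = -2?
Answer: -35642/9 ≈ -3960.2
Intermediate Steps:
P(F, V) = 115/9 (P(F, V) = 2 - 1/9*(-97) = 2 + 97/9 = 115/9)
I(U, h) = h + 2*U
f = 494 (f = 62*(2 + 2*3) - 2 = 62*(2 + 6) - 2 = 62*8 - 2 = 496 - 2 = 494)
-4467 + (f + P(70, -69)) = -4467 + (494 + 115/9) = -4467 + 4561/9 = -35642/9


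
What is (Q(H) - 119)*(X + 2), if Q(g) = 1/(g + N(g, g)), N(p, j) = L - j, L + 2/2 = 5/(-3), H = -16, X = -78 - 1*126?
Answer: 96455/4 ≈ 24114.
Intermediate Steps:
X = -204 (X = -78 - 126 = -204)
L = -8/3 (L = -1 + 5/(-3) = -1 + 5*(-⅓) = -1 - 5/3 = -8/3 ≈ -2.6667)
N(p, j) = -8/3 - j
Q(g) = -3/8 (Q(g) = 1/(g + (-8/3 - g)) = 1/(-8/3) = -3/8)
(Q(H) - 119)*(X + 2) = (-3/8 - 119)*(-204 + 2) = -955/8*(-202) = 96455/4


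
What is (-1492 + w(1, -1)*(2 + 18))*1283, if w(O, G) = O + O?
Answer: -1862916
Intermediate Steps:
w(O, G) = 2*O
(-1492 + w(1, -1)*(2 + 18))*1283 = (-1492 + (2*1)*(2 + 18))*1283 = (-1492 + 2*20)*1283 = (-1492 + 40)*1283 = -1452*1283 = -1862916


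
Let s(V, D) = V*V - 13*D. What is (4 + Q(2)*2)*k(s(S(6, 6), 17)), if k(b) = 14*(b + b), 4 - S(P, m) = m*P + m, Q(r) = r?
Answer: 273952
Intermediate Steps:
S(P, m) = 4 - m - P*m (S(P, m) = 4 - (m*P + m) = 4 - (P*m + m) = 4 - (m + P*m) = 4 + (-m - P*m) = 4 - m - P*m)
s(V, D) = V² - 13*D
k(b) = 28*b (k(b) = 14*(2*b) = 28*b)
(4 + Q(2)*2)*k(s(S(6, 6), 17)) = (4 + 2*2)*(28*((4 - 1*6 - 1*6*6)² - 13*17)) = (4 + 4)*(28*((4 - 6 - 36)² - 221)) = 8*(28*((-38)² - 221)) = 8*(28*(1444 - 221)) = 8*(28*1223) = 8*34244 = 273952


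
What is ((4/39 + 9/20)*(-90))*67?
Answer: -86631/26 ≈ -3332.0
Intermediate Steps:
((4/39 + 9/20)*(-90))*67 = ((431/780)*(-90))*67 = -1293/26*67 = -86631/26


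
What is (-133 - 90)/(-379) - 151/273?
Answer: 3650/103467 ≈ 0.035277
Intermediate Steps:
(-133 - 90)/(-379) - 151/273 = -223*(-1/379) - 151*1/273 = 223/379 - 151/273 = 3650/103467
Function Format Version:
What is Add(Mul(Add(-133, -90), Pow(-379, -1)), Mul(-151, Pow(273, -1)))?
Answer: Rational(3650, 103467) ≈ 0.035277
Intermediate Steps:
Add(Mul(Add(-133, -90), Pow(-379, -1)), Mul(-151, Pow(273, -1))) = Add(Mul(-223, Rational(-1, 379)), Mul(-151, Rational(1, 273))) = Add(Rational(223, 379), Rational(-151, 273)) = Rational(3650, 103467)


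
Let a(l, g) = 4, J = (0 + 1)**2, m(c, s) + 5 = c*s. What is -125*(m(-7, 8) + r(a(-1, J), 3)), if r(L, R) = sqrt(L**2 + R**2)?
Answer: 7000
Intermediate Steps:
m(c, s) = -5 + c*s
J = 1 (J = 1**2 = 1)
-125*(m(-7, 8) + r(a(-1, J), 3)) = -125*((-5 - 7*8) + sqrt(4**2 + 3**2)) = -125*((-5 - 56) + sqrt(16 + 9)) = -125*(-61 + sqrt(25)) = -125*(-61 + 5) = -125*(-56) = 7000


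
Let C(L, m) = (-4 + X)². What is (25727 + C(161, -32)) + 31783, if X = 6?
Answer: 57514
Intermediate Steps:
C(L, m) = 4 (C(L, m) = (-4 + 6)² = 2² = 4)
(25727 + C(161, -32)) + 31783 = (25727 + 4) + 31783 = 25731 + 31783 = 57514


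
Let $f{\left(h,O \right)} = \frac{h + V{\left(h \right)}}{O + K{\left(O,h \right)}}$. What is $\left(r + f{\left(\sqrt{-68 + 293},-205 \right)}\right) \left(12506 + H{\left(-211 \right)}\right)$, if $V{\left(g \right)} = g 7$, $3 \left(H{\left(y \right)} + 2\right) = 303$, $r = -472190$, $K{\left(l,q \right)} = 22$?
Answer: $- \frac{363069756150}{61} \approx -5.952 \cdot 10^{9}$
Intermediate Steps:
$H{\left(y \right)} = 99$ ($H{\left(y \right)} = -2 + \frac{1}{3} \cdot 303 = -2 + 101 = 99$)
$V{\left(g \right)} = 7 g$
$f{\left(h,O \right)} = \frac{8 h}{22 + O}$ ($f{\left(h,O \right)} = \frac{h + 7 h}{O + 22} = \frac{8 h}{22 + O}$)
$\left(r + f{\left(\sqrt{-68 + 293},-205 \right)}\right) \left(12506 + H{\left(-211 \right)}\right) = \left(-472190 + \frac{8 \sqrt{-68 + 293}}{22 - 205}\right) \left(12506 + 99\right) = \left(-472190 + \frac{8 \sqrt{225}}{-183}\right) 12605 = \left(-472190 + 8 \cdot 15 \left(- \frac{1}{183}\right)\right) 12605 = \left(-472190 - \frac{40}{61}\right) 12605 = \left(- \frac{28803630}{61}\right) 12605 = - \frac{363069756150}{61}$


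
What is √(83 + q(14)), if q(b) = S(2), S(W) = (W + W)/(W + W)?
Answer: 2*√21 ≈ 9.1651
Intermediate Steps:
S(W) = 1 (S(W) = (2*W)/((2*W)) = (2*W)*(1/(2*W)) = 1)
q(b) = 1
√(83 + q(14)) = √(83 + 1) = √84 = 2*√21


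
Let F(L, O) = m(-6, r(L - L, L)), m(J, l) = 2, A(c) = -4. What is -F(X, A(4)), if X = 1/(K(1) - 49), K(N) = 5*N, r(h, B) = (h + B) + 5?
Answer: -2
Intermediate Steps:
r(h, B) = 5 + B + h (r(h, B) = (B + h) + 5 = 5 + B + h)
X = -1/44 (X = 1/(5*1 - 49) = 1/(5 - 49) = 1/(-44) = -1/44 ≈ -0.022727)
F(L, O) = 2
-F(X, A(4)) = -1*2 = -2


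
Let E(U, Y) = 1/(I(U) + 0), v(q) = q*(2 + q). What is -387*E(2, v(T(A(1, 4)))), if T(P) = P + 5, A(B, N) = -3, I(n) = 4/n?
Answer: -387/2 ≈ -193.50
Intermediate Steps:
T(P) = 5 + P
E(U, Y) = U/4 (E(U, Y) = 1/(4/U + 0) = 1/(4/U) = U/4)
-387*E(2, v(T(A(1, 4)))) = -387*2/4 = -387*½ = -387/2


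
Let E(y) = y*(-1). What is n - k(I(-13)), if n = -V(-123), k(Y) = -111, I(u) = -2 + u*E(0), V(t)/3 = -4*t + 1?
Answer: -1368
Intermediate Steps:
E(y) = -y
V(t) = 3 - 12*t (V(t) = 3*(-4*t + 1) = 3*(1 - 4*t) = 3 - 12*t)
I(u) = -2 (I(u) = -2 + u*(-1*0) = -2 + u*0 = -2 + 0 = -2)
n = -1479 (n = -(3 - 12*(-123)) = -(3 + 1476) = -1*1479 = -1479)
n - k(I(-13)) = -1479 - 1*(-111) = -1479 + 111 = -1368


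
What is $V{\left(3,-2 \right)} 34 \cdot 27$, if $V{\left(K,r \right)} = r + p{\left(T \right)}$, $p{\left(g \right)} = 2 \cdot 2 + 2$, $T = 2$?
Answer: $3672$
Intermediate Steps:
$p{\left(g \right)} = 6$ ($p{\left(g \right)} = 4 + 2 = 6$)
$V{\left(K,r \right)} = 6 + r$ ($V{\left(K,r \right)} = r + 6 = 6 + r$)
$V{\left(3,-2 \right)} 34 \cdot 27 = \left(6 - 2\right) 34 \cdot 27 = 4 \cdot 34 \cdot 27 = 136 \cdot 27 = 3672$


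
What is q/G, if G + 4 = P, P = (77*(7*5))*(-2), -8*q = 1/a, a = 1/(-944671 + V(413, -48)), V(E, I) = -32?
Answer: -314901/14384 ≈ -21.892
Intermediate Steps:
a = -1/944703 (a = 1/(-944671 - 32) = 1/(-944703) = -1/944703 ≈ -1.0585e-6)
q = 944703/8 (q = -1/(8*(-1/944703)) = -⅛*(-944703) = 944703/8 ≈ 1.1809e+5)
P = -5390 (P = (77*35)*(-2) = 2695*(-2) = -5390)
G = -5394 (G = -4 - 5390 = -5394)
q/G = (944703/8)/(-5394) = (944703/8)*(-1/5394) = -314901/14384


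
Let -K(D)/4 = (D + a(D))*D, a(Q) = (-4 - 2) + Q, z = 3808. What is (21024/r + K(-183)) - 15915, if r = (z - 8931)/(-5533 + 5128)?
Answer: -1468031217/5123 ≈ -2.8656e+5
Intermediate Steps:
a(Q) = -6 + Q
K(D) = -4*D*(-6 + 2*D) (K(D) = -4*(D + (-6 + D))*D = -4*(-6 + 2*D)*D = -4*D*(-6 + 2*D))
r = 5123/405 (r = (3808 - 8931)/(-5533 + 5128) = -5123/(-405) = -5123*(-1/405) = 5123/405 ≈ 12.649)
(21024/r + K(-183)) - 15915 = (21024/(5123/405) + 8*(-183)*(3 - 1*(-183))) - 15915 = (21024*(405/5123) + 8*(-183)*(3 + 183)) - 15915 = (8514720/5123 + 8*(-183)*186) - 15915 = (8514720/5123 - 272304) - 15915 = -1386498672/5123 - 15915 = -1468031217/5123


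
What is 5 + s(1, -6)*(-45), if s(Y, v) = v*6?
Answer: 1625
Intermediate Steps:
s(Y, v) = 6*v
5 + s(1, -6)*(-45) = 5 + (6*(-6))*(-45) = 5 - 36*(-45) = 5 + 1620 = 1625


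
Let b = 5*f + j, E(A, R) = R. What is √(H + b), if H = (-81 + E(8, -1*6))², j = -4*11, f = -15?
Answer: 5*√298 ≈ 86.313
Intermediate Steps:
j = -44
b = -119 (b = 5*(-15) - 44 = -75 - 44 = -119)
H = 7569 (H = (-81 - 1*6)² = (-81 - 6)² = (-87)² = 7569)
√(H + b) = √(7569 - 119) = √7450 = 5*√298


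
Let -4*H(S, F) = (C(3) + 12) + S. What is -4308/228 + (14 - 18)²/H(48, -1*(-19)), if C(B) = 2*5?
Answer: -13173/665 ≈ -19.809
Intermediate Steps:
C(B) = 10
H(S, F) = -11/2 - S/4 (H(S, F) = -((10 + 12) + S)/4 = -(22 + S)/4 = -11/2 - S/4)
-4308/228 + (14 - 18)²/H(48, -1*(-19)) = -4308/228 + (14 - 18)²/(-11/2 - ¼*48) = -4308*1/228 + (-4)²/(-11/2 - 12) = -359/19 + 16/(-35/2) = -359/19 + 16*(-2/35) = -359/19 - 32/35 = -13173/665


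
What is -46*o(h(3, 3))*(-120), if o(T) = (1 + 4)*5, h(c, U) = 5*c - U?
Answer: 138000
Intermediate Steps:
h(c, U) = -U + 5*c
o(T) = 25 (o(T) = 5*5 = 25)
-46*o(h(3, 3))*(-120) = -46*25*(-120) = -1150*(-120) = 138000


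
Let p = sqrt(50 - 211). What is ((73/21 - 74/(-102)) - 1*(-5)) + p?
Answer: 1095/119 + I*sqrt(161) ≈ 9.2017 + 12.689*I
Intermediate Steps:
p = I*sqrt(161) (p = sqrt(-161) = I*sqrt(161) ≈ 12.689*I)
((73/21 - 74/(-102)) - 1*(-5)) + p = ((73/21 - 74/(-102)) - 1*(-5)) + I*sqrt(161) = ((73*(1/21) - 74*(-1/102)) + 5) + I*sqrt(161) = ((73/21 + 37/51) + 5) + I*sqrt(161) = (500/119 + 5) + I*sqrt(161) = 1095/119 + I*sqrt(161)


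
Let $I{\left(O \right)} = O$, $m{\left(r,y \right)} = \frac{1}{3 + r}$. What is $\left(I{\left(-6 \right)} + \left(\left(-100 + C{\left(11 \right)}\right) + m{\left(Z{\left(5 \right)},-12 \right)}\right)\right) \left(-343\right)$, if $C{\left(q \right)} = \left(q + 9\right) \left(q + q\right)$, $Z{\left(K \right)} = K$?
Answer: $- \frac{916839}{8} \approx -1.146 \cdot 10^{5}$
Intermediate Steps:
$C{\left(q \right)} = 2 q \left(9 + q\right)$ ($C{\left(q \right)} = \left(9 + q\right) 2 q = 2 q \left(9 + q\right)$)
$\left(I{\left(-6 \right)} + \left(\left(-100 + C{\left(11 \right)}\right) + m{\left(Z{\left(5 \right)},-12 \right)}\right)\right) \left(-343\right) = \left(-6 - \left(100 - \frac{1}{3 + 5} - 22 \left(9 + 11\right)\right)\right) \left(-343\right) = \left(-6 - \left(100 - 440 - \frac{1}{8}\right)\right) \left(-343\right) = \left(-6 + \left(\left(-100 + 440\right) + \frac{1}{8}\right)\right) \left(-343\right) = \left(-6 + \left(340 + \frac{1}{8}\right)\right) \left(-343\right) = \left(-6 + \frac{2721}{8}\right) \left(-343\right) = \frac{2673}{8} \left(-343\right) = - \frac{916839}{8}$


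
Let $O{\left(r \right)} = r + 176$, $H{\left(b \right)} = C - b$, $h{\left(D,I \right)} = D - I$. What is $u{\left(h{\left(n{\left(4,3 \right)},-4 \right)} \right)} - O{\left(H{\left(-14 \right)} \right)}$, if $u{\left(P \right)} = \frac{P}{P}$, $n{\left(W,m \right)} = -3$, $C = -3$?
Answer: $-186$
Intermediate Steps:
$H{\left(b \right)} = -3 - b$
$O{\left(r \right)} = 176 + r$
$u{\left(P \right)} = 1$
$u{\left(h{\left(n{\left(4,3 \right)},-4 \right)} \right)} - O{\left(H{\left(-14 \right)} \right)} = 1 - \left(176 - -11\right) = 1 - \left(176 + \left(-3 + 14\right)\right) = 1 - \left(176 + 11\right) = 1 - 187 = -186$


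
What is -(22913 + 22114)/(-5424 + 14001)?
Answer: -5003/953 ≈ -5.2497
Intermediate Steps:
-(22913 + 22114)/(-5424 + 14001) = -45027/8577 = -1*5003/953 = -5003/953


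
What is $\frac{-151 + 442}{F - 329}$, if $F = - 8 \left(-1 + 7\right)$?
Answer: $- \frac{291}{377} \approx -0.77188$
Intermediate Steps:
$F = -48$ ($F = \left(-8\right) 6 = -48$)
$\frac{-151 + 442}{F - 329} = \frac{-151 + 442}{-48 - 329} = \frac{291}{-377} = 291 \left(- \frac{1}{377}\right) = - \frac{291}{377}$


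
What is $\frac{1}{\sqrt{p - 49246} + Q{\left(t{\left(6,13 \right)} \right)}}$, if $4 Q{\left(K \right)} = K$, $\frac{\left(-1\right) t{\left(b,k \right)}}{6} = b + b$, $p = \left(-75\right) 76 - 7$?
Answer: $- \frac{18}{55277} - \frac{i \sqrt{54953}}{55277} \approx -0.00032563 - 0.0042408 i$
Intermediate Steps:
$p = -5707$ ($p = -5700 - 7 = -5707$)
$t{\left(b,k \right)} = - 12 b$ ($t{\left(b,k \right)} = - 6 \left(b + b\right) = - 6 \cdot 2 b = - 12 b$)
$Q{\left(K \right)} = \frac{K}{4}$
$\frac{1}{\sqrt{p - 49246} + Q{\left(t{\left(6,13 \right)} \right)}} = \frac{1}{\sqrt{-5707 - 49246} + \frac{\left(-12\right) 6}{4}} = \frac{1}{\sqrt{-54953} + \frac{1}{4} \left(-72\right)} = \frac{1}{i \sqrt{54953} - 18} = \frac{1}{-18 + i \sqrt{54953}}$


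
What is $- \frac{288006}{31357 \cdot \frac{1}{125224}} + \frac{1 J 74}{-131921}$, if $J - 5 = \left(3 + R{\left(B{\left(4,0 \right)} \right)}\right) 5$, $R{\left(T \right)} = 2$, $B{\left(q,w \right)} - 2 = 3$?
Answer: $- \frac{4757765675216364}{4136646797} \approx -1.1502 \cdot 10^{6}$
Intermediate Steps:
$B{\left(q,w \right)} = 5$ ($B{\left(q,w \right)} = 2 + 3 = 5$)
$J = 30$ ($J = 5 + \left(3 + 2\right) 5 = 5 + 5 \cdot 5 = 5 + 25 = 30$)
$- \frac{288006}{31357 \cdot \frac{1}{125224}} + \frac{1 J 74}{-131921} = - \frac{288006}{31357 \cdot \frac{1}{125224}} + \frac{1 \cdot 30 \cdot 74}{-131921} = - \frac{288006}{31357 \cdot \frac{1}{125224}} + 30 \cdot 74 \left(- \frac{1}{131921}\right) = - \frac{288006}{\frac{31357}{125224}} + 2220 \left(- \frac{1}{131921}\right) = \left(-288006\right) \frac{125224}{31357} - \frac{2220}{131921} = - \frac{36065263344}{31357} - \frac{2220}{131921} = - \frac{4757765675216364}{4136646797}$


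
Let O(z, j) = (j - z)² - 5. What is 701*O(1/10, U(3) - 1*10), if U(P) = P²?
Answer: -265679/100 ≈ -2656.8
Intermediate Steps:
O(z, j) = -5 + (j - z)²
701*O(1/10, U(3) - 1*10) = 701*(-5 + ((3² - 1*10) - 1/10)²) = 701*(-5 + ((9 - 10) - 1*⅒)²) = 701*(-5 + (-1 - ⅒)²) = 701*(-5 + (-11/10)²) = 701*(-5 + 121/100) = 701*(-379/100) = -265679/100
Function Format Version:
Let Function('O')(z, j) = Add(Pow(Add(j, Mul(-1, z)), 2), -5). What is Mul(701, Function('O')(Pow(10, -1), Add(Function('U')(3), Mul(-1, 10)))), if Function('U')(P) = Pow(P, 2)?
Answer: Rational(-265679, 100) ≈ -2656.8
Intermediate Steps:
Function('O')(z, j) = Add(-5, Pow(Add(j, Mul(-1, z)), 2))
Mul(701, Function('O')(Pow(10, -1), Add(Function('U')(3), Mul(-1, 10)))) = Mul(701, Add(-5, Pow(Add(Add(Pow(3, 2), Mul(-1, 10)), Mul(-1, Pow(10, -1))), 2))) = Mul(701, Add(-5, Pow(Add(Add(9, -10), Mul(-1, Rational(1, 10))), 2))) = Mul(701, Add(-5, Pow(Add(-1, Rational(-1, 10)), 2))) = Mul(701, Add(-5, Pow(Rational(-11, 10), 2))) = Mul(701, Add(-5, Rational(121, 100))) = Mul(701, Rational(-379, 100)) = Rational(-265679, 100)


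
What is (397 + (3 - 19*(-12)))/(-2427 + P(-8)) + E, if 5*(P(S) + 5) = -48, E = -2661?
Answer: -8122157/3052 ≈ -2661.3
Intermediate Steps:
P(S) = -73/5 (P(S) = -5 + (⅕)*(-48) = -5 - 48/5 = -73/5)
(397 + (3 - 19*(-12)))/(-2427 + P(-8)) + E = (397 + (3 - 19*(-12)))/(-2427 - 73/5) - 2661 = (397 + (3 + 228))/(-12208/5) - 2661 = (397 + 231)*(-5/12208) - 2661 = 628*(-5/12208) - 2661 = -785/3052 - 2661 = -8122157/3052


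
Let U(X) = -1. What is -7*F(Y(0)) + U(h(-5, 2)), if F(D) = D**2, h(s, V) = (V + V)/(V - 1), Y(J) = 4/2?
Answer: -29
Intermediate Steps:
Y(J) = 2 (Y(J) = 4*(1/2) = 2)
h(s, V) = 2*V/(-1 + V) (h(s, V) = (2*V)/(-1 + V) = 2*V/(-1 + V))
-7*F(Y(0)) + U(h(-5, 2)) = -7*2**2 - 1 = -7*4 - 1 = -28 - 1 = -29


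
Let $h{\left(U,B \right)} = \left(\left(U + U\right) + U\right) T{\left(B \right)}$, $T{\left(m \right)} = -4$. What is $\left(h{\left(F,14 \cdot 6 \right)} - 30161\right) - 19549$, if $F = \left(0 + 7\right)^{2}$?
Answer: $-50298$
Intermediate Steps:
$F = 49$ ($F = 7^{2} = 49$)
$h{\left(U,B \right)} = - 12 U$ ($h{\left(U,B \right)} = \left(\left(U + U\right) + U\right) \left(-4\right) = \left(2 U + U\right) \left(-4\right) = 3 U \left(-4\right) = - 12 U$)
$\left(h{\left(F,14 \cdot 6 \right)} - 30161\right) - 19549 = \left(\left(-12\right) 49 - 30161\right) - 19549 = \left(-588 - 30161\right) - 19549 = -30749 - 19549 = -50298$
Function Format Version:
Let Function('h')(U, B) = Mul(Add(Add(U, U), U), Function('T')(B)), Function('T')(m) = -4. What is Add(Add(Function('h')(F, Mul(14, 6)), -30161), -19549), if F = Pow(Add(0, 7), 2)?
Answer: -50298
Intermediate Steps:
F = 49 (F = Pow(7, 2) = 49)
Function('h')(U, B) = Mul(-12, U) (Function('h')(U, B) = Mul(Add(Add(U, U), U), -4) = Mul(Add(Mul(2, U), U), -4) = Mul(Mul(3, U), -4) = Mul(-12, U))
Add(Add(Function('h')(F, Mul(14, 6)), -30161), -19549) = Add(Add(Mul(-12, 49), -30161), -19549) = Add(Add(-588, -30161), -19549) = Add(-30749, -19549) = -50298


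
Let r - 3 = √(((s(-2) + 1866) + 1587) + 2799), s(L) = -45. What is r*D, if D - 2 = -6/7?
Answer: 24/7 + 8*√6207/7 ≈ 93.468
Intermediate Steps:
D = 8/7 (D = 2 - 6/7 = 8/7 ≈ 1.1429)
r = 3 + √6207 (r = 3 + √(((-45 + 1866) + 1587) + 2799) = 3 + √((1821 + 1587) + 2799) = 3 + √(3408 + 2799) = 3 + √6207 ≈ 81.785)
r*D = (3 + √6207)*(8/7) = 24/7 + 8*√6207/7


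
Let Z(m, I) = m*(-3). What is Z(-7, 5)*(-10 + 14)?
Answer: 84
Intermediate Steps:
Z(m, I) = -3*m
Z(-7, 5)*(-10 + 14) = (-3*(-7))*(-10 + 14) = 21*4 = 84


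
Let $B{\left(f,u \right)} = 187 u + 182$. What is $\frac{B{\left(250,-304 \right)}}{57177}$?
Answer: $- \frac{56666}{57177} \approx -0.99106$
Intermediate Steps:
$B{\left(f,u \right)} = 182 + 187 u$
$\frac{B{\left(250,-304 \right)}}{57177} = \frac{182 + 187 \left(-304\right)}{57177} = \left(182 - 56848\right) \frac{1}{57177} = \left(-56666\right) \frac{1}{57177} = - \frac{56666}{57177}$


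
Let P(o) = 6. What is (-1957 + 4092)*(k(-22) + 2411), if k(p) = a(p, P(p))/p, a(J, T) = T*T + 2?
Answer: 56581770/11 ≈ 5.1438e+6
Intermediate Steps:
a(J, T) = 2 + T² (a(J, T) = T² + 2 = 2 + T²)
k(p) = 38/p (k(p) = (2 + 6²)/p = (2 + 36)/p = 38/p)
(-1957 + 4092)*(k(-22) + 2411) = (-1957 + 4092)*(38/(-22) + 2411) = 2135*(38*(-1/22) + 2411) = 2135*(-19/11 + 2411) = 2135*(26502/11) = 56581770/11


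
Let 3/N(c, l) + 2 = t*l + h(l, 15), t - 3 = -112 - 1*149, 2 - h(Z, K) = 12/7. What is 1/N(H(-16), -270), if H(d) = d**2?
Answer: 162536/7 ≈ 23219.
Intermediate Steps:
h(Z, K) = 2/7 (h(Z, K) = 2 - 12/7 = 2/7)
t = -258 (t = 3 + (-112 - 1*149) = 3 + (-112 - 149) = 3 - 261 = -258)
N(c, l) = 3/(-12/7 - 258*l) (N(c, l) = 3/(-2 + (-258*l + 2/7)) = 3/(-2 + (2/7 - 258*l)) = 3/(-12/7 - 258*l))
1/N(H(-16), -270) = 1/(7/(2*(-2 - 301*(-270)))) = 1/(7/(2*(-2 + 81270))) = 1/((7/2)/81268) = 1/((7/2)*(1/81268)) = 1/(7/162536) = 162536/7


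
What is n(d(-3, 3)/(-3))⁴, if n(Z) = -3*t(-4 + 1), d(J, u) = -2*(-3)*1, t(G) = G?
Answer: 6561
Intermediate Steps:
d(J, u) = 6 (d(J, u) = 6*1 = 6)
n(Z) = 9 (n(Z) = -3*(-4 + 1) = -3*(-3) = 9)
n(d(-3, 3)/(-3))⁴ = 9⁴ = 6561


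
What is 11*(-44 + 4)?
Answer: -440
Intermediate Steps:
11*(-44 + 4) = 11*(-40) = -440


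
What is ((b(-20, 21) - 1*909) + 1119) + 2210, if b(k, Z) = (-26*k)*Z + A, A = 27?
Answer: 13367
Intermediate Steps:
b(k, Z) = 27 - 26*Z*k (b(k, Z) = (-26*k)*Z + 27 = -26*Z*k + 27 = 27 - 26*Z*k)
((b(-20, 21) - 1*909) + 1119) + 2210 = (((27 - 26*21*(-20)) - 1*909) + 1119) + 2210 = (((27 + 10920) - 909) + 1119) + 2210 = ((10947 - 909) + 1119) + 2210 = (10038 + 1119) + 2210 = 11157 + 2210 = 13367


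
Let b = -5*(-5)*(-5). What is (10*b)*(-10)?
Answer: 12500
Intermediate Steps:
b = -125 (b = 25*(-5) = -125)
(10*b)*(-10) = (10*(-125))*(-10) = -1250*(-10) = 12500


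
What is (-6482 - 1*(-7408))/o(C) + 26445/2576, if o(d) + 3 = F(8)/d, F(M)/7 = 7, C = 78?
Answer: -181167003/476560 ≈ -380.16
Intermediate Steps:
F(M) = 49 (F(M) = 7*7 = 49)
o(d) = -3 + 49/d
(-6482 - 1*(-7408))/o(C) + 26445/2576 = (-6482 - 1*(-7408))/(-3 + 49/78) + 26445/2576 = (-6482 + 7408)/(-3 + 49*(1/78)) + 26445*(1/2576) = 926/(-3 + 49/78) + 26445/2576 = 926/(-185/78) + 26445/2576 = 926*(-78/185) + 26445/2576 = -72228/185 + 26445/2576 = -181167003/476560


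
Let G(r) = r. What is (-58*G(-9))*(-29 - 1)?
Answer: -15660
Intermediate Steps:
(-58*G(-9))*(-29 - 1) = (-58*(-9))*(-29 - 1) = 522*(-30) = -15660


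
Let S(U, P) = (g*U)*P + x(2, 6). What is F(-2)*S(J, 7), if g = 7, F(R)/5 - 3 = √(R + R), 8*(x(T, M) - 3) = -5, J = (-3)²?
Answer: 53205/8 + 17735*I/4 ≈ 6650.6 + 4433.8*I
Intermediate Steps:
J = 9
x(T, M) = 19/8 (x(T, M) = 3 + (⅛)*(-5) = 3 - 5/8 = 19/8)
F(R) = 15 + 5*√2*√R (F(R) = 15 + 5*√(R + R) = 15 + 5*√(2*R) = 15 + 5*(√2*√R) = 15 + 5*√2*√R)
S(U, P) = 19/8 + 7*P*U (S(U, P) = (7*U)*P + 19/8 = 7*P*U + 19/8 = 19/8 + 7*P*U)
F(-2)*S(J, 7) = (15 + 5*√2*√(-2))*(19/8 + 7*7*9) = (15 + 5*√2*(I*√2))*(19/8 + 441) = (15 + 10*I)*(3547/8) = 53205/8 + 17735*I/4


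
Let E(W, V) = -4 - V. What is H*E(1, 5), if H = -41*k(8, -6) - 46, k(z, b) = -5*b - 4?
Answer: 10008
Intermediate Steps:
k(z, b) = -4 - 5*b
H = -1112 (H = -41*(-4 - 5*(-6)) - 46 = -41*(-4 + 30) - 46 = -41*26 - 46 = -1066 - 46 = -1112)
H*E(1, 5) = -1112*(-4 - 1*5) = -1112*(-4 - 5) = -1112*(-9) = 10008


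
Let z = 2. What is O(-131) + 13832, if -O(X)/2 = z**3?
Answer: 13816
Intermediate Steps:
O(X) = -16 (O(X) = -2*2**3 = -2*8 = -16)
O(-131) + 13832 = -16 + 13832 = 13816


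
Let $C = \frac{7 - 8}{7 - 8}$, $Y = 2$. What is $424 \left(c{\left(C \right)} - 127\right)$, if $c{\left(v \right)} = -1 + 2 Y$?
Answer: $-52576$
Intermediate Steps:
$C = 1$ ($C = - \frac{1}{-1} = \left(-1\right) \left(-1\right) = 1$)
$c{\left(v \right)} = 3$ ($c{\left(v \right)} = -1 + 2 \cdot 2 = -1 + 4 = 3$)
$424 \left(c{\left(C \right)} - 127\right) = 424 \left(3 - 127\right) = 424 \left(-124\right) = -52576$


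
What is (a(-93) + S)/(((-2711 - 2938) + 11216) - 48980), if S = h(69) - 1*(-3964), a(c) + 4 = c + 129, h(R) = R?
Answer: -1355/14471 ≈ -0.093636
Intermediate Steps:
a(c) = 125 + c (a(c) = -4 + (c + 129) = -4 + (129 + c) = 125 + c)
S = 4033 (S = 69 - 1*(-3964) = 69 + 3964 = 4033)
(a(-93) + S)/(((-2711 - 2938) + 11216) - 48980) = ((125 - 93) + 4033)/(((-2711 - 2938) + 11216) - 48980) = (32 + 4033)/((-5649 + 11216) - 48980) = 4065/(5567 - 48980) = 4065/(-43413) = 4065*(-1/43413) = -1355/14471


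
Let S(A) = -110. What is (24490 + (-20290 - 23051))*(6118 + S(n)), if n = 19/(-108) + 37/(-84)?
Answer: -113256808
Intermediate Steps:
n = -233/378 (n = 19*(-1/108) + 37*(-1/84) = -19/108 - 37/84 = -233/378 ≈ -0.61640)
(24490 + (-20290 - 23051))*(6118 + S(n)) = (24490 + (-20290 - 23051))*(6118 - 110) = (24490 - 43341)*6008 = -18851*6008 = -113256808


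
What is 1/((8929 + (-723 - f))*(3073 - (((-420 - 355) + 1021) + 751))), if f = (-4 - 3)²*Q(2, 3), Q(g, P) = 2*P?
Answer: 1/16425312 ≈ 6.0882e-8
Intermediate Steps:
f = 294 (f = (-4 - 3)²*(2*3) = (-7)²*6 = 49*6 = 294)
1/((8929 + (-723 - f))*(3073 - (((-420 - 355) + 1021) + 751))) = 1/((8929 + (-723 - 1*294))*(3073 - (((-420 - 355) + 1021) + 751))) = 1/((8929 + (-723 - 294))*(3073 - ((-775 + 1021) + 751))) = 1/((8929 - 1017)*(3073 - (246 + 751))) = 1/(7912*(3073 - 1*997)) = 1/(7912*(3073 - 997)) = (1/7912)/2076 = (1/7912)*(1/2076) = 1/16425312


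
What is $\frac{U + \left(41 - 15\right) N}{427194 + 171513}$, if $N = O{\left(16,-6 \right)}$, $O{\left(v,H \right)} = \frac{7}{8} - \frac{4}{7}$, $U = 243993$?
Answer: $\frac{6832025}{16763796} \approx 0.40755$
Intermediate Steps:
$O{\left(v,H \right)} = \frac{17}{56}$ ($O{\left(v,H \right)} = 7 \cdot \frac{1}{8} - \frac{4}{7} = \frac{7}{8} - \frac{4}{7} = \frac{17}{56}$)
$N = \frac{17}{56} \approx 0.30357$
$\frac{U + \left(41 - 15\right) N}{427194 + 171513} = \frac{243993 + \left(41 - 15\right) \frac{17}{56}}{427194 + 171513} = \frac{243993 + 26 \cdot \frac{17}{56}}{598707} = \left(243993 + \frac{221}{28}\right) \frac{1}{598707} = \frac{6832025}{28} \cdot \frac{1}{598707} = \frac{6832025}{16763796}$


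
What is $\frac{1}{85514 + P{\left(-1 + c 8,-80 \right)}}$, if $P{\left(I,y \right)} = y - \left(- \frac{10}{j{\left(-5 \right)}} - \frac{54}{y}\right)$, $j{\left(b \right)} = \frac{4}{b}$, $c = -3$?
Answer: $\frac{40}{3416833} \approx 1.1707 \cdot 10^{-5}$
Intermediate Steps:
$P{\left(I,y \right)} = - \frac{25}{2} + y + \frac{54}{y}$ ($P{\left(I,y \right)} = y - \left(- \frac{10}{4 \frac{1}{-5}} - \frac{54}{y}\right) = y - \left(- \frac{10}{4 \left(- \frac{1}{5}\right)} - \frac{54}{y}\right) = y - \left(- \frac{10}{- \frac{4}{5}} - \frac{54}{y}\right) = y - \left(\left(-10\right) \left(- \frac{5}{4}\right) - \frac{54}{y}\right) = y - \left(\frac{25}{2} - \frac{54}{y}\right) = - \frac{25}{2} + y + \frac{54}{y}$)
$\frac{1}{85514 + P{\left(-1 + c 8,-80 \right)}} = \frac{1}{85514 - \left(\frac{185}{2} + \frac{27}{40}\right)} = \frac{1}{85514 - \frac{3727}{40}} = \frac{1}{\frac{3416833}{40}} = \frac{40}{3416833}$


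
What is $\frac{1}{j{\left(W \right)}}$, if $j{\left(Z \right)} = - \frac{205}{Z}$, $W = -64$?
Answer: $\frac{64}{205} \approx 0.3122$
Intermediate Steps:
$\frac{1}{j{\left(W \right)}} = \frac{1}{\left(-205\right) \frac{1}{-64}} = \frac{1}{\left(-205\right) \left(- \frac{1}{64}\right)} = \frac{1}{\frac{205}{64}} = \frac{64}{205}$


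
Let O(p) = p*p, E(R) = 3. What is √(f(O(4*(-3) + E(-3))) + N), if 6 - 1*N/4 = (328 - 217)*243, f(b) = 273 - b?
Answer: 6*I*√2991 ≈ 328.14*I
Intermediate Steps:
O(p) = p²
N = -107868 (N = 24 - 4*(328 - 217)*243 = 24 - 444*243 = 24 - 4*26973 = 24 - 107892 = -107868)
√(f(O(4*(-3) + E(-3))) + N) = √((273 - (4*(-3) + 3)²) - 107868) = √((273 - (-12 + 3)²) - 107868) = √((273 - 1*(-9)²) - 107868) = √((273 - 1*81) - 107868) = √((273 - 81) - 107868) = √(192 - 107868) = √(-107676) = 6*I*√2991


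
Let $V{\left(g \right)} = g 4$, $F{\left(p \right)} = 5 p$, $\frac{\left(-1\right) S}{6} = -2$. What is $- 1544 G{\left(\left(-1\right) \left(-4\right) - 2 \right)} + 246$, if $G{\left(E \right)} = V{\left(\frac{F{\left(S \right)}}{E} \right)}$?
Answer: $-185034$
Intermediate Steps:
$S = 12$ ($S = \left(-6\right) \left(-2\right) = 12$)
$V{\left(g \right)} = 4 g$
$G{\left(E \right)} = \frac{240}{E}$ ($G{\left(E \right)} = 4 \frac{5 \cdot 12}{E} = 4 \frac{60}{E} = \frac{240}{E}$)
$- 1544 G{\left(\left(-1\right) \left(-4\right) - 2 \right)} + 246 = - 1544 \frac{240}{\left(-1\right) \left(-4\right) - 2} + 246 = - 1544 \frac{240}{4 - 2} + 246 = - 1544 \cdot \frac{240}{2} + 246 = - 1544 \cdot 240 \cdot \frac{1}{2} + 246 = \left(-1544\right) 120 + 246 = -185280 + 246 = -185034$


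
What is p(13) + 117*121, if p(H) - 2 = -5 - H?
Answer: 14141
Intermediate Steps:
p(H) = -3 - H (p(H) = 2 + (-5 - H) = -3 - H)
p(13) + 117*121 = (-3 - 1*13) + 117*121 = (-3 - 13) + 14157 = -16 + 14157 = 14141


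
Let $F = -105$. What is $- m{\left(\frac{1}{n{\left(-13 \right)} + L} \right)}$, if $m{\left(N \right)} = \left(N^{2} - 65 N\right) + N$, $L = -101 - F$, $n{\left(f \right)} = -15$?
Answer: $- \frac{705}{121} \approx -5.8264$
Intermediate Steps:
$L = 4$ ($L = -101 - -105 = -101 + 105 = 4$)
$m{\left(N \right)} = N^{2} - 64 N$
$- m{\left(\frac{1}{n{\left(-13 \right)} + L} \right)} = - \frac{-64 + \frac{1}{-15 + 4}}{-15 + 4} = - \frac{-64 + \frac{1}{-11}}{-11} = - \frac{\left(-1\right) \left(-64 - \frac{1}{11}\right)}{11} = - \frac{\left(-1\right) \left(-705\right)}{11 \cdot 11} = \left(-1\right) \frac{705}{121} = - \frac{705}{121}$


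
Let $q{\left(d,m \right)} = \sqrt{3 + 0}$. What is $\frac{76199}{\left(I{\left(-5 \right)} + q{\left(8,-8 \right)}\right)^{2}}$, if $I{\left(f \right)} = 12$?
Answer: $\frac{76199}{\left(12 + \sqrt{3}\right)^{2}} \approx 404.09$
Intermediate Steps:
$q{\left(d,m \right)} = \sqrt{3}$
$\frac{76199}{\left(I{\left(-5 \right)} + q{\left(8,-8 \right)}\right)^{2}} = \frac{76199}{\left(12 + \sqrt{3}\right)^{2}}$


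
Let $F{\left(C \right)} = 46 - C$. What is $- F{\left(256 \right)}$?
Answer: $210$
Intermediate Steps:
$- F{\left(256 \right)} = - (46 - 256) = \left(-1\right) \left(-210\right) = 210$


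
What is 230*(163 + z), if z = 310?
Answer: 108790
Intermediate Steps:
230*(163 + z) = 230*(163 + 310) = 230*473 = 108790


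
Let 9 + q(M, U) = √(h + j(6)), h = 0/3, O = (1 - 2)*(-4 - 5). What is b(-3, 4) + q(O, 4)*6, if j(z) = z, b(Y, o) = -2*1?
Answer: -56 + 6*√6 ≈ -41.303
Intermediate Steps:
b(Y, o) = -2
O = 9 (O = -1*(-9) = 9)
h = 0 (h = 0*(⅓) = 0)
q(M, U) = -9 + √6 (q(M, U) = -9 + √(0 + 6) = -9 + √6)
b(-3, 4) + q(O, 4)*6 = -2 + (-9 + √6)*6 = -2 + (-54 + 6*√6) = -56 + 6*√6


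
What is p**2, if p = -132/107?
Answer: 17424/11449 ≈ 1.5219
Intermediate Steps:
p = -132/107 (p = -132*1/107 = -132/107 ≈ -1.2336)
p**2 = (-132/107)**2 = 17424/11449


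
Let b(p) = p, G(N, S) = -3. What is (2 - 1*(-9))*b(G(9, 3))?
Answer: -33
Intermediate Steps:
(2 - 1*(-9))*b(G(9, 3)) = (2 - 1*(-9))*(-3) = (2 + 9)*(-3) = 11*(-3) = -33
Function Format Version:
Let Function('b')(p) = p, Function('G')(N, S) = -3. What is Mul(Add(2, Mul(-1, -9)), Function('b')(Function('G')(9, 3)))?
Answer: -33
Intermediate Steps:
Mul(Add(2, Mul(-1, -9)), Function('b')(Function('G')(9, 3))) = Mul(Add(2, Mul(-1, -9)), -3) = Mul(Add(2, 9), -3) = Mul(11, -3) = -33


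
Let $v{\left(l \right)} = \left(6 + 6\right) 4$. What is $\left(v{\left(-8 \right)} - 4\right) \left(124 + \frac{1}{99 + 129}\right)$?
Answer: $\frac{311003}{57} \approx 5456.2$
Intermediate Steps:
$v{\left(l \right)} = 48$ ($v{\left(l \right)} = 12 \cdot 4 = 48$)
$\left(v{\left(-8 \right)} - 4\right) \left(124 + \frac{1}{99 + 129}\right) = \left(48 - 4\right) \left(124 + \frac{1}{99 + 129}\right) = 44 \left(124 + \frac{1}{228}\right) = 44 \cdot \frac{28273}{228} = \frac{311003}{57}$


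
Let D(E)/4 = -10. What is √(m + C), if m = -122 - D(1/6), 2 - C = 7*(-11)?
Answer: I*√3 ≈ 1.732*I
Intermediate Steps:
D(E) = -40 (D(E) = 4*(-10) = -40)
C = 79 (C = 2 - 7*(-11) = 2 - 1*(-77) = 2 + 77 = 79)
m = -82 (m = -122 - 1*(-40) = -122 + 40 = -82)
√(m + C) = √(-82 + 79) = √(-3) = I*√3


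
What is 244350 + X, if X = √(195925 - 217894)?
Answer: 244350 + 3*I*√2441 ≈ 2.4435e+5 + 148.22*I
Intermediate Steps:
X = 3*I*√2441 (X = √(-21969) = 3*I*√2441 ≈ 148.22*I)
244350 + X = 244350 + 3*I*√2441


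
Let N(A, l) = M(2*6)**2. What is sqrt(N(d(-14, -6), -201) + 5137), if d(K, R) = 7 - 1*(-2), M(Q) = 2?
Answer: sqrt(5141) ≈ 71.701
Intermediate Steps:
d(K, R) = 9 (d(K, R) = 7 + 2 = 9)
N(A, l) = 4 (N(A, l) = 2**2 = 4)
sqrt(N(d(-14, -6), -201) + 5137) = sqrt(4 + 5137) = sqrt(5141)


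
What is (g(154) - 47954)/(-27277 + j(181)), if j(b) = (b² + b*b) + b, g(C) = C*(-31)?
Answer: -26364/19213 ≈ -1.3722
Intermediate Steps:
g(C) = -31*C
j(b) = b + 2*b² (j(b) = (b² + b²) + b = 2*b² + b = b + 2*b²)
(g(154) - 47954)/(-27277 + j(181)) = (-31*154 - 47954)/(-27277 + 181*(1 + 2*181)) = (-4774 - 47954)/(-27277 + 181*(1 + 362)) = -52728/(-27277 + 181*363) = -52728/(-27277 + 65703) = -52728/38426 = -52728*1/38426 = -26364/19213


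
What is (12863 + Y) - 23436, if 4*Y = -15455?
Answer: -57747/4 ≈ -14437.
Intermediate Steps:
Y = -15455/4 (Y = (¼)*(-15455) = -15455/4 ≈ -3863.8)
(12863 + Y) - 23436 = (12863 - 15455/4) - 23436 = 35997/4 - 23436 = -57747/4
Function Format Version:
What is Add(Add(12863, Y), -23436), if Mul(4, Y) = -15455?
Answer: Rational(-57747, 4) ≈ -14437.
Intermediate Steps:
Y = Rational(-15455, 4) (Y = Mul(Rational(1, 4), -15455) = Rational(-15455, 4) ≈ -3863.8)
Add(Add(12863, Y), -23436) = Add(Add(12863, Rational(-15455, 4)), -23436) = Add(Rational(35997, 4), -23436) = Rational(-57747, 4)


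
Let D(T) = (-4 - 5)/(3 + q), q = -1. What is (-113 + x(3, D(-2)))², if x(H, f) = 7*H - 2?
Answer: 8836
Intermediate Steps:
D(T) = -9/2 (D(T) = (-4 - 5)/(3 - 1) = -9/2)
x(H, f) = -2 + 7*H
(-113 + x(3, D(-2)))² = (-113 + (-2 + 7*3))² = (-113 + (-2 + 21))² = (-113 + 19)² = (-94)² = 8836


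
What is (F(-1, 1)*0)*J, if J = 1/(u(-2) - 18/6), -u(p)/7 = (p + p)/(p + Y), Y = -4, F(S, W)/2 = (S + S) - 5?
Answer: 0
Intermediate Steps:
F(S, W) = -10 + 4*S (F(S, W) = 2*((S + S) - 5) = 2*(2*S - 5) = 2*(-5 + 2*S) = -10 + 4*S)
u(p) = -14*p/(-4 + p) (u(p) = -7*(p + p)/(p - 4) = -7*2*p/(-4 + p) = -14*p/(-4 + p))
J = -3/23 (J = 1/(-14*(-2)/(-4 - 2) - 18/6) = 1/(-14*(-2)/(-6) - 18*1/6) = 1/(-14*(-2)*(-1/6) - 3) = 1/(-14/3 - 3) = 1/(-23/3) = -3/23 ≈ -0.13043)
(F(-1, 1)*0)*J = ((-10 + 4*(-1))*0)*(-3/23) = ((-10 - 4)*0)*(-3/23) = -14*0*(-3/23) = 0*(-3/23) = 0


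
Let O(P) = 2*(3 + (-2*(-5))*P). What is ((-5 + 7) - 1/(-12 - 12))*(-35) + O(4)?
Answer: 349/24 ≈ 14.542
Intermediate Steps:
O(P) = 6 + 20*P (O(P) = 2*(3 + 10*P) = 6 + 20*P)
((-5 + 7) - 1/(-12 - 12))*(-35) + O(4) = ((-5 + 7) - 1/(-12 - 12))*(-35) + (6 + 20*4) = (2 - 1/(-24))*(-35) + (6 + 80) = (2 - 1*(-1/24))*(-35) + 86 = (2 + 1/24)*(-35) + 86 = (49/24)*(-35) + 86 = -1715/24 + 86 = 349/24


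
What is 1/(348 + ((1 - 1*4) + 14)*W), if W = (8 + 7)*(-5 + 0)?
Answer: -1/477 ≈ -0.0020964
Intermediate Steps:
W = -75 (W = 15*(-5) = -75)
1/(348 + ((1 - 1*4) + 14)*W) = 1/(348 + ((1 - 1*4) + 14)*(-75)) = 1/(348 + ((1 - 4) + 14)*(-75)) = 1/(348 + (-3 + 14)*(-75)) = 1/(348 + 11*(-75)) = 1/(348 - 825) = 1/(-477) = -1/477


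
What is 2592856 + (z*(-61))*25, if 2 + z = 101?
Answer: 2441881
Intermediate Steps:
z = 99 (z = -2 + 101 = 99)
2592856 + (z*(-61))*25 = 2592856 + (99*(-61))*25 = 2592856 - 6039*25 = 2592856 - 150975 = 2441881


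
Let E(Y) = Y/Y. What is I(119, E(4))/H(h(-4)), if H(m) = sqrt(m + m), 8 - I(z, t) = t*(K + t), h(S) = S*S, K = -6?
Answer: 13*sqrt(2)/8 ≈ 2.2981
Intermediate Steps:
E(Y) = 1
h(S) = S**2
I(z, t) = 8 - t*(-6 + t)
H(m) = sqrt(2)*sqrt(m) (H(m) = sqrt(2*m) = sqrt(2)*sqrt(m))
I(119, E(4))/H(h(-4)) = (8 - 1*1**2 + 6*1)/((sqrt(2)*sqrt((-4)**2))) = (8 - 1*1 + 6)/((sqrt(2)*sqrt(16))) = (8 - 1 + 6)/((sqrt(2)*4)) = 13/((4*sqrt(2))) = 13*(sqrt(2)/8) = 13*sqrt(2)/8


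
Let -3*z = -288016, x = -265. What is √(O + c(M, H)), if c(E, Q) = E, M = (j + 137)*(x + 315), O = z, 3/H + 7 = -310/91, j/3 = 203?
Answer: 2*√299937/3 ≈ 365.11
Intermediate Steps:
z = 288016/3 (z = -⅓*(-288016) = 288016/3 ≈ 96005.)
j = 609 (j = 3*203 = 609)
H = -273/947 (H = 3/(-7 - 310/91) = 3/(-947/91) = 3*(-91/947) = -273/947 ≈ -0.28828)
O = 288016/3 ≈ 96005.
M = 37300 (M = (609 + 137)*(-265 + 315) = 746*50 = 37300)
√(O + c(M, H)) = √(288016/3 + 37300) = √(399916/3) = 2*√299937/3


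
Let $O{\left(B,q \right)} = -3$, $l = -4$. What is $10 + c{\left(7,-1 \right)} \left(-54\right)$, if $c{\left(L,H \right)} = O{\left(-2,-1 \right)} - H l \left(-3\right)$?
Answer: $-476$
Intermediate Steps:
$c{\left(L,H \right)} = -3 - 12 H$ ($c{\left(L,H \right)} = -3 - H \left(-4\right) \left(-3\right) = -3 - - 4 H \left(-3\right) = -3 - 12 H$)
$10 + c{\left(7,-1 \right)} \left(-54\right) = 10 + \left(-3 - -12\right) \left(-54\right) = 10 + \left(-3 + 12\right) \left(-54\right) = 10 + 9 \left(-54\right) = 10 - 486 = -476$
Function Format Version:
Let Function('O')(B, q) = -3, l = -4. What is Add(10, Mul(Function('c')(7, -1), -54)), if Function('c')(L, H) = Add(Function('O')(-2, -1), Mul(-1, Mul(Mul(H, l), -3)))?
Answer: -476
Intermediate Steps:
Function('c')(L, H) = Add(-3, Mul(-12, H)) (Function('c')(L, H) = Add(-3, Mul(-1, Mul(Mul(H, -4), -3))) = Add(-3, Mul(-1, Mul(Mul(-4, H), -3))) = Add(-3, Mul(-1, Mul(12, H))) = Add(-3, Mul(-12, H)))
Add(10, Mul(Function('c')(7, -1), -54)) = Add(10, Mul(Add(-3, Mul(-12, -1)), -54)) = Add(10, Mul(Add(-3, 12), -54)) = Add(10, Mul(9, -54)) = Add(10, -486) = -476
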